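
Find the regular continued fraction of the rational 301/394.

[0; 1, 3, 4, 4, 2, 2]

Run the Euclidean algorithm on 301 and 394; the successive quotients are the partial quotients a_0, a_1, ... (each step inverts the fractional part left over by the previous one):
  301 = 0*394 + 301, so a_0 = 0.
  394 = 1*301 + 93, so a_1 = 1.
  301 = 3*93 + 22, so a_2 = 3.
  93 = 4*22 + 5, so a_3 = 4.
  22 = 4*5 + 2, so a_4 = 4.
  5 = 2*2 + 1, so a_5 = 2.
  2 = 2*1 + 0, so a_6 = 2.
The remainder reaches 0 after 7 divisions, so the expansion has 7 partial quotients, read off in order.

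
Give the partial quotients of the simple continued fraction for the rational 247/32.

[7; 1, 2, 1, 1, 4]

Run the Euclidean algorithm on 247 and 32; the successive quotients are the partial quotients a_0, a_1, ... (each step inverts the fractional part left over by the previous one):
  247 = 7*32 + 23, so a_0 = 7.
  32 = 1*23 + 9, so a_1 = 1.
  23 = 2*9 + 5, so a_2 = 2.
  9 = 1*5 + 4, so a_3 = 1.
  5 = 1*4 + 1, so a_4 = 1.
  4 = 4*1 + 0, so a_5 = 4.
The remainder reaches 0 after 6 divisions, so the expansion has 6 partial quotients, read off in order.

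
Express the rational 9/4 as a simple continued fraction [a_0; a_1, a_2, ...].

Run the Euclidean algorithm on 9 and 4; the successive quotients are the partial quotients a_0, a_1, ... (each step inverts the fractional part left over by the previous one):
  9 = 2*4 + 1, so a_0 = 2.
  4 = 4*1 + 0, so a_1 = 4.
The remainder reaches 0 after 2 divisions, so the expansion has 2 partial quotients, read off in order.

[2; 4]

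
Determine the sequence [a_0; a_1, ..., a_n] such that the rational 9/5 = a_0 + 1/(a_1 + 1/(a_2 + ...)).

Run the Euclidean algorithm on 9 and 5; the successive quotients are the partial quotients a_0, a_1, ... (each step inverts the fractional part left over by the previous one):
  9 = 1*5 + 4, so a_0 = 1.
  5 = 1*4 + 1, so a_1 = 1.
  4 = 4*1 + 0, so a_2 = 4.
The remainder reaches 0 after 3 divisions, so the expansion has 3 partial quotients, read off in order.

[1; 1, 4]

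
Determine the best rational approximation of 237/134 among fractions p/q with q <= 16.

23/13

Expand x = 237/134 as a continued fraction with the Euclidean algorithm:
  237 = 1*134 + 103, so a_0 = 1.
  134 = 1*103 + 31, so a_1 = 1.
  103 = 3*31 + 10, so a_2 = 3.
  31 = 3*10 + 1, so a_3 = 3.
  10 = 10*1 + 0, so a_4 = 10.
so x = [1; 1, 3, 3, 10].
Convergents (p_i = a_i*p_{i-1} + p_{i-2}, q_i = a_i*q_{i-1} + q_{i-2} with p_{-2}=0, p_{-1}=1, q_{-2}=1, q_{-1}=0), until the denominator exceeds 16:
  i=0: a_0=1, p_0 = 1*1 + 0 = 1, q_0 = 1*0 + 1 = 1.
  i=1: a_1=1, p_1 = 1*1 + 1 = 2, q_1 = 1*1 + 0 = 1.
  i=2: a_2=3, p_2 = 3*2 + 1 = 7, q_2 = 3*1 + 1 = 4.
  i=3: a_3=3, p_3 = 3*7 + 2 = 23, q_3 = 3*4 + 1 = 13.
  i=4: a_4=10, p_4 = 10*23 + 7 = 237, q_4 = 10*13 + 4 = 134.
q_4 = 134 > 16, so the last convergent with denominator <= 16 is p_3/q_3 = 23/13.
The closest fraction with denominator <= 16 is either p_3/q_3 or the intermediate fraction (k*p_3 + p_2)/(k*q_3 + q_2) with the largest k >= 1 whose denominator stays <= 16; these approach x as k grows, and every other convergent or intermediate fraction in range is farther away.
Largest k: floor((16 - q_2)/q_3) = floor((16 - 4)/13) = 0.
Since k = 0, no intermediate fraction beyond p_3/q_3 has denominator <= 16, so the convergent 23/13 is the closest (its error is |237*13 - 23*134|/(134*13) = 1/1742).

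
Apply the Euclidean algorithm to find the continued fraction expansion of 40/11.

[3; 1, 1, 1, 3]

Run the Euclidean algorithm on 40 and 11; the successive quotients are the partial quotients a_0, a_1, ... (each step inverts the fractional part left over by the previous one):
  40 = 3*11 + 7, so a_0 = 3.
  11 = 1*7 + 4, so a_1 = 1.
  7 = 1*4 + 3, so a_2 = 1.
  4 = 1*3 + 1, so a_3 = 1.
  3 = 3*1 + 0, so a_4 = 3.
The remainder reaches 0 after 5 divisions, so the expansion has 5 partial quotients, read off in order.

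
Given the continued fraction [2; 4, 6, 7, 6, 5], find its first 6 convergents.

Using the convergent recurrence p_i = a_i*p_{i-1} + p_{i-2}, q_i = a_i*q_{i-1} + q_{i-2} with p_{-2}=0, p_{-1}=1, q_{-2}=1, q_{-1}=0:
  i=0: a_0=2, p_0 = 2*1 + 0 = 2, q_0 = 2*0 + 1 = 1.
  i=1: a_1=4, p_1 = 4*2 + 1 = 9, q_1 = 4*1 + 0 = 4.
  i=2: a_2=6, p_2 = 6*9 + 2 = 56, q_2 = 6*4 + 1 = 25.
  i=3: a_3=7, p_3 = 7*56 + 9 = 401, q_3 = 7*25 + 4 = 179.
  i=4: a_4=6, p_4 = 6*401 + 56 = 2462, q_4 = 6*179 + 25 = 1099.
  i=5: a_5=5, p_5 = 5*2462 + 401 = 12711, q_5 = 5*1099 + 179 = 5674.

2/1, 9/4, 56/25, 401/179, 2462/1099, 12711/5674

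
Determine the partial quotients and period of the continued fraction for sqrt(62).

Write x_i = (sqrt(62) + m_i)/d_i with (m_0, d_0) = (0, 1). a_0 = floor(sqrt(62)) = 7, since 7^2 = 49 <= 62 < 64 = 8^2.
Iterate m_{i+1} = d_i*a_i - m_i, d_{i+1} = (62 - m_{i+1}^2)/d_i, a_{i+1} = floor((a_0 + m_{i+1})/d_{i+1}):
  m_1 = 1*7 - 0 = 7, d_1 = (62 - 7^2)/1 = 13/1 = 13, a_1 = floor((7 + 7)/13) = 1.
  m_2 = 13*1 - 7 = 6, d_2 = (62 - 6^2)/13 = 26/13 = 2, a_2 = floor((7 + 6)/2) = 6.
  m_3 = 2*6 - 6 = 6, d_3 = (62 - 6^2)/2 = 26/2 = 13, a_3 = floor((7 + 6)/13) = 1.
  m_4 = 13*1 - 6 = 7, d_4 = (62 - 7^2)/13 = 13/13 = 1, a_4 = floor((7 + 7)/1) = 14.
  m_5 = 1*14 - 7 = 7, d_5 = (62 - 7^2)/1 = 13/1 = 13: (m_5, d_5) = (m_1, d_1) = (7, 13), so from here the quotients repeat a_1, ..., a_4; the period length is 4.
Hence the expansion of sqrt(62) is a_0 = 7 followed by the repeating block 1, 6, 1, 14 (period 4).

[7; (1, 6, 1, 14)]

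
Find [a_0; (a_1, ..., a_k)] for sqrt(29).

[5; (2, 1, 1, 2, 10)]

Write x_i = (sqrt(29) + m_i)/d_i with (m_0, d_0) = (0, 1). a_0 = floor(sqrt(29)) = 5, since 5^2 = 25 <= 29 < 36 = 6^2.
Iterate m_{i+1} = d_i*a_i - m_i, d_{i+1} = (29 - m_{i+1}^2)/d_i, a_{i+1} = floor((a_0 + m_{i+1})/d_{i+1}):
  m_1 = 1*5 - 0 = 5, d_1 = (29 - 5^2)/1 = 4/1 = 4, a_1 = floor((5 + 5)/4) = 2.
  m_2 = 4*2 - 5 = 3, d_2 = (29 - 3^2)/4 = 20/4 = 5, a_2 = floor((5 + 3)/5) = 1.
  m_3 = 5*1 - 3 = 2, d_3 = (29 - 2^2)/5 = 25/5 = 5, a_3 = floor((5 + 2)/5) = 1.
  m_4 = 5*1 - 2 = 3, d_4 = (29 - 3^2)/5 = 20/5 = 4, a_4 = floor((5 + 3)/4) = 2.
  m_5 = 4*2 - 3 = 5, d_5 = (29 - 5^2)/4 = 4/4 = 1, a_5 = floor((5 + 5)/1) = 10.
  m_6 = 1*10 - 5 = 5, d_6 = (29 - 5^2)/1 = 4/1 = 4: (m_6, d_6) = (m_1, d_1) = (5, 4), so from here the quotients repeat a_1, ..., a_5; the period length is 5.
Hence the expansion of sqrt(29) is a_0 = 5 followed by the repeating block 2, 1, 1, 2, 10 (period 5).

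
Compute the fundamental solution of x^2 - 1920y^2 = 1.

First expand sqrt(1920) as a continued fraction. With x_i = (sqrt(1920) + m_i)/d_i and (m_0, d_0) = (0, 1): a_0 = floor(sqrt(1920)) = 43, since 43^2 = 1849 <= 1920 < 1936 = 44^2.
Iterate m_{i+1} = d_i*a_i - m_i, d_{i+1} = (1920 - m_{i+1}^2)/d_i, a_{i+1} = floor((a_0 + m_{i+1})/d_{i+1}):
  m_1 = 1*43 - 0 = 43, d_1 = (1920 - 43^2)/1 = 71/1 = 71, a_1 = floor((43 + 43)/71) = 1.
  m_2 = 71*1 - 43 = 28, d_2 = (1920 - 28^2)/71 = 1136/71 = 16, a_2 = floor((43 + 28)/16) = 4.
  m_3 = 16*4 - 28 = 36, d_3 = (1920 - 36^2)/16 = 624/16 = 39, a_3 = floor((43 + 36)/39) = 2.
  m_4 = 39*2 - 36 = 42, d_4 = (1920 - 42^2)/39 = 156/39 = 4, a_4 = floor((43 + 42)/4) = 21.
  m_5 = 4*21 - 42 = 42, d_5 = (1920 - 42^2)/4 = 156/4 = 39, a_5 = floor((43 + 42)/39) = 2.
  m_6 = 39*2 - 42 = 36, d_6 = (1920 - 36^2)/39 = 624/39 = 16, a_6 = floor((43 + 36)/16) = 4.
  m_7 = 16*4 - 36 = 28, d_7 = (1920 - 28^2)/16 = 1136/16 = 71, a_7 = floor((43 + 28)/71) = 1.
  m_8 = 71*1 - 28 = 43, d_8 = (1920 - 43^2)/71 = 71/71 = 1, a_8 = floor((43 + 43)/1) = 86.
  m_9 = 1*86 - 43 = 43, d_9 = (1920 - 43^2)/1 = 71/1 = 71: (m_9, d_9) = (m_1, d_1) = (43, 71), so from here the quotients repeat a_1, ..., a_8; the period length is 8.
So sqrt(1920) = [43; (1, 4, 2, 21, 2, 4, 1, 86)] with period length k = 8.
k is even, so the fundamental solution of x^2 - 1920y^2 = 1 is (p_{k-1}, q_{k-1}) = (p_7, q_7); compute convergents through index 7.
Convergents (p_i = a_i*p_{i-1} + p_{i-2}, q_i = a_i*q_{i-1} + q_{i-2} with p_{-2}=0, p_{-1}=1, q_{-2}=1, q_{-1}=0):
  i=0: a_0=43, p_0 = 43*1 + 0 = 43, q_0 = 43*0 + 1 = 1.
  i=1: a_1=1, p_1 = 1*43 + 1 = 44, q_1 = 1*1 + 0 = 1.
  i=2: a_2=4, p_2 = 4*44 + 43 = 219, q_2 = 4*1 + 1 = 5.
  i=3: a_3=2, p_3 = 2*219 + 44 = 482, q_3 = 2*5 + 1 = 11.
  i=4: a_4=21, p_4 = 21*482 + 219 = 10341, q_4 = 21*11 + 5 = 236.
  i=5: a_5=2, p_5 = 2*10341 + 482 = 21164, q_5 = 2*236 + 11 = 483.
  i=6: a_6=4, p_6 = 4*21164 + 10341 = 94997, q_6 = 4*483 + 236 = 2168.
  i=7: a_7=1, p_7 = 1*94997 + 21164 = 116161, q_7 = 1*2168 + 483 = 2651.
Check: 116161^2 - 1920*2651^2 = 13493377921 - 13493377920 = 1, so (x, y) = (116161, 2651) solves the equation, and by the theorem it is the least positive solution.

(x, y) = (116161, 2651)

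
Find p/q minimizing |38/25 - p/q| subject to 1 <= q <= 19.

Expand x = 38/25 as a continued fraction with the Euclidean algorithm:
  38 = 1*25 + 13, so a_0 = 1.
  25 = 1*13 + 12, so a_1 = 1.
  13 = 1*12 + 1, so a_2 = 1.
  12 = 12*1 + 0, so a_3 = 12.
so x = [1; 1, 1, 12].
Convergents (p_i = a_i*p_{i-1} + p_{i-2}, q_i = a_i*q_{i-1} + q_{i-2} with p_{-2}=0, p_{-1}=1, q_{-2}=1, q_{-1}=0), until the denominator exceeds 19:
  i=0: a_0=1, p_0 = 1*1 + 0 = 1, q_0 = 1*0 + 1 = 1.
  i=1: a_1=1, p_1 = 1*1 + 1 = 2, q_1 = 1*1 + 0 = 1.
  i=2: a_2=1, p_2 = 1*2 + 1 = 3, q_2 = 1*1 + 1 = 2.
  i=3: a_3=12, p_3 = 12*3 + 2 = 38, q_3 = 12*2 + 1 = 25.
q_3 = 25 > 19, so the last convergent with denominator <= 19 is p_2/q_2 = 3/2.
The closest fraction with denominator <= 19 is either p_2/q_2 or the intermediate fraction (k*p_2 + p_1)/(k*q_2 + q_1) with the largest k >= 1 whose denominator stays <= 19; these approach x as k grows, and every other convergent or intermediate fraction in range is farther away.
Largest k: floor((19 - q_1)/q_2) = floor((19 - 1)/2) = 9.
That gives (9*3 + 2)/(9*2 + 1) = 29/19.
Compare the errors: |x - 3/2| = |38*2 - 3*25|/(25*2) = 1/50, and |x - 29/19| = |38*19 - 29*25|/(25*19) = 3/475.
Cross-multiplying, 3*50 = 150 < 475 = 1*475, so 3/475 is smaller: the intermediate fraction 29/19 is closer to x than 3/2.

29/19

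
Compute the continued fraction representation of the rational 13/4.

[3; 4]

Run the Euclidean algorithm on 13 and 4; the successive quotients are the partial quotients a_0, a_1, ... (each step inverts the fractional part left over by the previous one):
  13 = 3*4 + 1, so a_0 = 3.
  4 = 4*1 + 0, so a_1 = 4.
The remainder reaches 0 after 2 divisions, so the expansion has 2 partial quotients, read off in order.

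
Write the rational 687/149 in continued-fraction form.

Run the Euclidean algorithm on 687 and 149; the successive quotients are the partial quotients a_0, a_1, ... (each step inverts the fractional part left over by the previous one):
  687 = 4*149 + 91, so a_0 = 4.
  149 = 1*91 + 58, so a_1 = 1.
  91 = 1*58 + 33, so a_2 = 1.
  58 = 1*33 + 25, so a_3 = 1.
  33 = 1*25 + 8, so a_4 = 1.
  25 = 3*8 + 1, so a_5 = 3.
  8 = 8*1 + 0, so a_6 = 8.
The remainder reaches 0 after 7 divisions, so the expansion has 7 partial quotients, read off in order.

[4; 1, 1, 1, 1, 3, 8]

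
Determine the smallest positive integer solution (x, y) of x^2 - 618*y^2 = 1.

First expand sqrt(618) as a continued fraction. With x_i = (sqrt(618) + m_i)/d_i and (m_0, d_0) = (0, 1): a_0 = floor(sqrt(618)) = 24, since 24^2 = 576 <= 618 < 625 = 25^2.
Iterate m_{i+1} = d_i*a_i - m_i, d_{i+1} = (618 - m_{i+1}^2)/d_i, a_{i+1} = floor((a_0 + m_{i+1})/d_{i+1}):
  m_1 = 1*24 - 0 = 24, d_1 = (618 - 24^2)/1 = 42/1 = 42, a_1 = floor((24 + 24)/42) = 1.
  m_2 = 42*1 - 24 = 18, d_2 = (618 - 18^2)/42 = 294/42 = 7, a_2 = floor((24 + 18)/7) = 6.
  m_3 = 7*6 - 18 = 24, d_3 = (618 - 24^2)/7 = 42/7 = 6, a_3 = floor((24 + 24)/6) = 8.
  m_4 = 6*8 - 24 = 24, d_4 = (618 - 24^2)/6 = 42/6 = 7, a_4 = floor((24 + 24)/7) = 6.
  m_5 = 7*6 - 24 = 18, d_5 = (618 - 18^2)/7 = 294/7 = 42, a_5 = floor((24 + 18)/42) = 1.
  m_6 = 42*1 - 18 = 24, d_6 = (618 - 24^2)/42 = 42/42 = 1, a_6 = floor((24 + 24)/1) = 48.
  m_7 = 1*48 - 24 = 24, d_7 = (618 - 24^2)/1 = 42/1 = 42: (m_7, d_7) = (m_1, d_1) = (24, 42), so from here the quotients repeat a_1, ..., a_6; the period length is 6.
So sqrt(618) = [24; (1, 6, 8, 6, 1, 48)] with period length k = 6.
k is even, so the fundamental solution of x^2 - 618y^2 = 1 is (p_{k-1}, q_{k-1}) = (p_5, q_5); compute convergents through index 5.
Convergents (p_i = a_i*p_{i-1} + p_{i-2}, q_i = a_i*q_{i-1} + q_{i-2} with p_{-2}=0, p_{-1}=1, q_{-2}=1, q_{-1}=0):
  i=0: a_0=24, p_0 = 24*1 + 0 = 24, q_0 = 24*0 + 1 = 1.
  i=1: a_1=1, p_1 = 1*24 + 1 = 25, q_1 = 1*1 + 0 = 1.
  i=2: a_2=6, p_2 = 6*25 + 24 = 174, q_2 = 6*1 + 1 = 7.
  i=3: a_3=8, p_3 = 8*174 + 25 = 1417, q_3 = 8*7 + 1 = 57.
  i=4: a_4=6, p_4 = 6*1417 + 174 = 8676, q_4 = 6*57 + 7 = 349.
  i=5: a_5=1, p_5 = 1*8676 + 1417 = 10093, q_5 = 1*349 + 57 = 406.
Check: 10093^2 - 618*406^2 = 101868649 - 101868648 = 1, so (x, y) = (10093, 406) solves the equation, and by the theorem it is the least positive solution.

(x, y) = (10093, 406)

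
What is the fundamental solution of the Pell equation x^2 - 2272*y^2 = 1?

First expand sqrt(2272) as a continued fraction. With x_i = (sqrt(2272) + m_i)/d_i and (m_0, d_0) = (0, 1): a_0 = floor(sqrt(2272)) = 47, since 47^2 = 2209 <= 2272 < 2304 = 48^2.
Iterate m_{i+1} = d_i*a_i - m_i, d_{i+1} = (2272 - m_{i+1}^2)/d_i, a_{i+1} = floor((a_0 + m_{i+1})/d_{i+1}):
  m_1 = 1*47 - 0 = 47, d_1 = (2272 - 47^2)/1 = 63/1 = 63, a_1 = floor((47 + 47)/63) = 1.
  m_2 = 63*1 - 47 = 16, d_2 = (2272 - 16^2)/63 = 2016/63 = 32, a_2 = floor((47 + 16)/32) = 1.
  m_3 = 32*1 - 16 = 16, d_3 = (2272 - 16^2)/32 = 2016/32 = 63, a_3 = floor((47 + 16)/63) = 1.
  m_4 = 63*1 - 16 = 47, d_4 = (2272 - 47^2)/63 = 63/63 = 1, a_4 = floor((47 + 47)/1) = 94.
  m_5 = 1*94 - 47 = 47, d_5 = (2272 - 47^2)/1 = 63/1 = 63: (m_5, d_5) = (m_1, d_1) = (47, 63), so from here the quotients repeat a_1, ..., a_4; the period length is 4.
So sqrt(2272) = [47; (1, 1, 1, 94)] with period length k = 4.
k is even, so the fundamental solution of x^2 - 2272y^2 = 1 is (p_{k-1}, q_{k-1}) = (p_3, q_3); compute convergents through index 3.
Convergents (p_i = a_i*p_{i-1} + p_{i-2}, q_i = a_i*q_{i-1} + q_{i-2} with p_{-2}=0, p_{-1}=1, q_{-2}=1, q_{-1}=0):
  i=0: a_0=47, p_0 = 47*1 + 0 = 47, q_0 = 47*0 + 1 = 1.
  i=1: a_1=1, p_1 = 1*47 + 1 = 48, q_1 = 1*1 + 0 = 1.
  i=2: a_2=1, p_2 = 1*48 + 47 = 95, q_2 = 1*1 + 1 = 2.
  i=3: a_3=1, p_3 = 1*95 + 48 = 143, q_3 = 1*2 + 1 = 3.
Check: 143^2 - 2272*3^2 = 20449 - 20448 = 1, so (x, y) = (143, 3) solves the equation, and by the theorem it is the least positive solution.

(x, y) = (143, 3)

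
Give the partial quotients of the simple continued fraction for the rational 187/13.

Run the Euclidean algorithm on 187 and 13; the successive quotients are the partial quotients a_0, a_1, ... (each step inverts the fractional part left over by the previous one):
  187 = 14*13 + 5, so a_0 = 14.
  13 = 2*5 + 3, so a_1 = 2.
  5 = 1*3 + 2, so a_2 = 1.
  3 = 1*2 + 1, so a_3 = 1.
  2 = 2*1 + 0, so a_4 = 2.
The remainder reaches 0 after 5 divisions, so the expansion has 5 partial quotients, read off in order.

[14; 2, 1, 1, 2]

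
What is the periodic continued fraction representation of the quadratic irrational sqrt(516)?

[22; (1, 2, 1, 1, 14, 1, 1, 2, 1, 44)]

Write x_i = (sqrt(516) + m_i)/d_i with (m_0, d_0) = (0, 1). a_0 = floor(sqrt(516)) = 22, since 22^2 = 484 <= 516 < 529 = 23^2.
Iterate m_{i+1} = d_i*a_i - m_i, d_{i+1} = (516 - m_{i+1}^2)/d_i, a_{i+1} = floor((a_0 + m_{i+1})/d_{i+1}):
  m_1 = 1*22 - 0 = 22, d_1 = (516 - 22^2)/1 = 32/1 = 32, a_1 = floor((22 + 22)/32) = 1.
  m_2 = 32*1 - 22 = 10, d_2 = (516 - 10^2)/32 = 416/32 = 13, a_2 = floor((22 + 10)/13) = 2.
  m_3 = 13*2 - 10 = 16, d_3 = (516 - 16^2)/13 = 260/13 = 20, a_3 = floor((22 + 16)/20) = 1.
  m_4 = 20*1 - 16 = 4, d_4 = (516 - 4^2)/20 = 500/20 = 25, a_4 = floor((22 + 4)/25) = 1.
  m_5 = 25*1 - 4 = 21, d_5 = (516 - 21^2)/25 = 75/25 = 3, a_5 = floor((22 + 21)/3) = 14.
  m_6 = 3*14 - 21 = 21, d_6 = (516 - 21^2)/3 = 75/3 = 25, a_6 = floor((22 + 21)/25) = 1.
  m_7 = 25*1 - 21 = 4, d_7 = (516 - 4^2)/25 = 500/25 = 20, a_7 = floor((22 + 4)/20) = 1.
  m_8 = 20*1 - 4 = 16, d_8 = (516 - 16^2)/20 = 260/20 = 13, a_8 = floor((22 + 16)/13) = 2.
  m_9 = 13*2 - 16 = 10, d_9 = (516 - 10^2)/13 = 416/13 = 32, a_9 = floor((22 + 10)/32) = 1.
  m_10 = 32*1 - 10 = 22, d_10 = (516 - 22^2)/32 = 32/32 = 1, a_10 = floor((22 + 22)/1) = 44.
  m_11 = 1*44 - 22 = 22, d_11 = (516 - 22^2)/1 = 32/1 = 32: (m_11, d_11) = (m_1, d_1) = (22, 32), so from here the quotients repeat a_1, ..., a_10; the period length is 10.
Hence the expansion of sqrt(516) is a_0 = 22 followed by the repeating block 1, 2, 1, 1, 14, 1, 1, 2, 1, 44 (period 10).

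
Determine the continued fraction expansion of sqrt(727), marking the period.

Write x_i = (sqrt(727) + m_i)/d_i with (m_0, d_0) = (0, 1). a_0 = floor(sqrt(727)) = 26, since 26^2 = 676 <= 727 < 729 = 27^2.
Iterate m_{i+1} = d_i*a_i - m_i, d_{i+1} = (727 - m_{i+1}^2)/d_i, a_{i+1} = floor((a_0 + m_{i+1})/d_{i+1}):
  m_1 = 1*26 - 0 = 26, d_1 = (727 - 26^2)/1 = 51/1 = 51, a_1 = floor((26 + 26)/51) = 1.
  m_2 = 51*1 - 26 = 25, d_2 = (727 - 25^2)/51 = 102/51 = 2, a_2 = floor((26 + 25)/2) = 25.
  m_3 = 2*25 - 25 = 25, d_3 = (727 - 25^2)/2 = 102/2 = 51, a_3 = floor((26 + 25)/51) = 1.
  m_4 = 51*1 - 25 = 26, d_4 = (727 - 26^2)/51 = 51/51 = 1, a_4 = floor((26 + 26)/1) = 52.
  m_5 = 1*52 - 26 = 26, d_5 = (727 - 26^2)/1 = 51/1 = 51: (m_5, d_5) = (m_1, d_1) = (26, 51), so from here the quotients repeat a_1, ..., a_4; the period length is 4.
Hence the expansion of sqrt(727) is a_0 = 26 followed by the repeating block 1, 25, 1, 52 (period 4).

[26; (1, 25, 1, 52)]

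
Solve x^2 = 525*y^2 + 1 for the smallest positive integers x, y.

(x, y) = (6049, 264)

First expand sqrt(525) as a continued fraction. With x_i = (sqrt(525) + m_i)/d_i and (m_0, d_0) = (0, 1): a_0 = floor(sqrt(525)) = 22, since 22^2 = 484 <= 525 < 529 = 23^2.
Iterate m_{i+1} = d_i*a_i - m_i, d_{i+1} = (525 - m_{i+1}^2)/d_i, a_{i+1} = floor((a_0 + m_{i+1})/d_{i+1}):
  m_1 = 1*22 - 0 = 22, d_1 = (525 - 22^2)/1 = 41/1 = 41, a_1 = floor((22 + 22)/41) = 1.
  m_2 = 41*1 - 22 = 19, d_2 = (525 - 19^2)/41 = 164/41 = 4, a_2 = floor((22 + 19)/4) = 10.
  m_3 = 4*10 - 19 = 21, d_3 = (525 - 21^2)/4 = 84/4 = 21, a_3 = floor((22 + 21)/21) = 2.
  m_4 = 21*2 - 21 = 21, d_4 = (525 - 21^2)/21 = 84/21 = 4, a_4 = floor((22 + 21)/4) = 10.
  m_5 = 4*10 - 21 = 19, d_5 = (525 - 19^2)/4 = 164/4 = 41, a_5 = floor((22 + 19)/41) = 1.
  m_6 = 41*1 - 19 = 22, d_6 = (525 - 22^2)/41 = 41/41 = 1, a_6 = floor((22 + 22)/1) = 44.
  m_7 = 1*44 - 22 = 22, d_7 = (525 - 22^2)/1 = 41/1 = 41: (m_7, d_7) = (m_1, d_1) = (22, 41), so from here the quotients repeat a_1, ..., a_6; the period length is 6.
So sqrt(525) = [22; (1, 10, 2, 10, 1, 44)] with period length k = 6.
k is even, so the fundamental solution of x^2 - 525y^2 = 1 is (p_{k-1}, q_{k-1}) = (p_5, q_5); compute convergents through index 5.
Convergents (p_i = a_i*p_{i-1} + p_{i-2}, q_i = a_i*q_{i-1} + q_{i-2} with p_{-2}=0, p_{-1}=1, q_{-2}=1, q_{-1}=0):
  i=0: a_0=22, p_0 = 22*1 + 0 = 22, q_0 = 22*0 + 1 = 1.
  i=1: a_1=1, p_1 = 1*22 + 1 = 23, q_1 = 1*1 + 0 = 1.
  i=2: a_2=10, p_2 = 10*23 + 22 = 252, q_2 = 10*1 + 1 = 11.
  i=3: a_3=2, p_3 = 2*252 + 23 = 527, q_3 = 2*11 + 1 = 23.
  i=4: a_4=10, p_4 = 10*527 + 252 = 5522, q_4 = 10*23 + 11 = 241.
  i=5: a_5=1, p_5 = 1*5522 + 527 = 6049, q_5 = 1*241 + 23 = 264.
Check: 6049^2 - 525*264^2 = 36590401 - 36590400 = 1, so (x, y) = (6049, 264) solves the equation, and by the theorem it is the least positive solution.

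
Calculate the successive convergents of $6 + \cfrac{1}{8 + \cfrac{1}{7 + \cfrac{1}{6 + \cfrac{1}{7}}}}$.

Using the convergent recurrence p_i = a_i*p_{i-1} + p_{i-2}, q_i = a_i*q_{i-1} + q_{i-2} with p_{-2}=0, p_{-1}=1, q_{-2}=1, q_{-1}=0:
  i=0: a_0=6, p_0 = 6*1 + 0 = 6, q_0 = 6*0 + 1 = 1.
  i=1: a_1=8, p_1 = 8*6 + 1 = 49, q_1 = 8*1 + 0 = 8.
  i=2: a_2=7, p_2 = 7*49 + 6 = 349, q_2 = 7*8 + 1 = 57.
  i=3: a_3=6, p_3 = 6*349 + 49 = 2143, q_3 = 6*57 + 8 = 350.
  i=4: a_4=7, p_4 = 7*2143 + 349 = 15350, q_4 = 7*350 + 57 = 2507.

6/1, 49/8, 349/57, 2143/350, 15350/2507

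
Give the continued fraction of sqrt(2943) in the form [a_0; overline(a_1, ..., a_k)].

[54; overline(4, 108)]

Write x_i = (sqrt(2943) + m_i)/d_i with (m_0, d_0) = (0, 1). a_0 = floor(sqrt(2943)) = 54, since 54^2 = 2916 <= 2943 < 3025 = 55^2.
Iterate m_{i+1} = d_i*a_i - m_i, d_{i+1} = (2943 - m_{i+1}^2)/d_i, a_{i+1} = floor((a_0 + m_{i+1})/d_{i+1}):
  m_1 = 1*54 - 0 = 54, d_1 = (2943 - 54^2)/1 = 27/1 = 27, a_1 = floor((54 + 54)/27) = 4.
  m_2 = 27*4 - 54 = 54, d_2 = (2943 - 54^2)/27 = 27/27 = 1, a_2 = floor((54 + 54)/1) = 108.
  m_3 = 1*108 - 54 = 54, d_3 = (2943 - 54^2)/1 = 27/1 = 27: (m_3, d_3) = (m_1, d_1) = (54, 27), so from here the quotients repeat a_1, a_2; the period length is 2.
Hence the expansion of sqrt(2943) is a_0 = 54 followed by the repeating block 4, 108 (period 2).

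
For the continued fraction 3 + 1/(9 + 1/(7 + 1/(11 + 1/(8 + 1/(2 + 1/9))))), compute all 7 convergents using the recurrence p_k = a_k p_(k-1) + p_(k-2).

3/1, 28/9, 199/64, 2217/713, 17935/5768, 38087/12249, 360718/116009

Using the convergent recurrence p_i = a_i*p_{i-1} + p_{i-2}, q_i = a_i*q_{i-1} + q_{i-2} with p_{-2}=0, p_{-1}=1, q_{-2}=1, q_{-1}=0:
  i=0: a_0=3, p_0 = 3*1 + 0 = 3, q_0 = 3*0 + 1 = 1.
  i=1: a_1=9, p_1 = 9*3 + 1 = 28, q_1 = 9*1 + 0 = 9.
  i=2: a_2=7, p_2 = 7*28 + 3 = 199, q_2 = 7*9 + 1 = 64.
  i=3: a_3=11, p_3 = 11*199 + 28 = 2217, q_3 = 11*64 + 9 = 713.
  i=4: a_4=8, p_4 = 8*2217 + 199 = 17935, q_4 = 8*713 + 64 = 5768.
  i=5: a_5=2, p_5 = 2*17935 + 2217 = 38087, q_5 = 2*5768 + 713 = 12249.
  i=6: a_6=9, p_6 = 9*38087 + 17935 = 360718, q_6 = 9*12249 + 5768 = 116009.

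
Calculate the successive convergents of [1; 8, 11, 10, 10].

Using the convergent recurrence p_i = a_i*p_{i-1} + p_{i-2}, q_i = a_i*q_{i-1} + q_{i-2} with p_{-2}=0, p_{-1}=1, q_{-2}=1, q_{-1}=0:
  i=0: a_0=1, p_0 = 1*1 + 0 = 1, q_0 = 1*0 + 1 = 1.
  i=1: a_1=8, p_1 = 8*1 + 1 = 9, q_1 = 8*1 + 0 = 8.
  i=2: a_2=11, p_2 = 11*9 + 1 = 100, q_2 = 11*8 + 1 = 89.
  i=3: a_3=10, p_3 = 10*100 + 9 = 1009, q_3 = 10*89 + 8 = 898.
  i=4: a_4=10, p_4 = 10*1009 + 100 = 10190, q_4 = 10*898 + 89 = 9069.

1/1, 9/8, 100/89, 1009/898, 10190/9069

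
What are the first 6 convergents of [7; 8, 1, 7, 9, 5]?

Using the convergent recurrence p_i = a_i*p_{i-1} + p_{i-2}, q_i = a_i*q_{i-1} + q_{i-2} with p_{-2}=0, p_{-1}=1, q_{-2}=1, q_{-1}=0:
  i=0: a_0=7, p_0 = 7*1 + 0 = 7, q_0 = 7*0 + 1 = 1.
  i=1: a_1=8, p_1 = 8*7 + 1 = 57, q_1 = 8*1 + 0 = 8.
  i=2: a_2=1, p_2 = 1*57 + 7 = 64, q_2 = 1*8 + 1 = 9.
  i=3: a_3=7, p_3 = 7*64 + 57 = 505, q_3 = 7*9 + 8 = 71.
  i=4: a_4=9, p_4 = 9*505 + 64 = 4609, q_4 = 9*71 + 9 = 648.
  i=5: a_5=5, p_5 = 5*4609 + 505 = 23550, q_5 = 5*648 + 71 = 3311.

7/1, 57/8, 64/9, 505/71, 4609/648, 23550/3311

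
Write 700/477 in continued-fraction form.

[1; 2, 7, 5, 6]

Run the Euclidean algorithm on 700 and 477; the successive quotients are the partial quotients a_0, a_1, ... (each step inverts the fractional part left over by the previous one):
  700 = 1*477 + 223, so a_0 = 1.
  477 = 2*223 + 31, so a_1 = 2.
  223 = 7*31 + 6, so a_2 = 7.
  31 = 5*6 + 1, so a_3 = 5.
  6 = 6*1 + 0, so a_4 = 6.
The remainder reaches 0 after 5 divisions, so the expansion has 5 partial quotients, read off in order.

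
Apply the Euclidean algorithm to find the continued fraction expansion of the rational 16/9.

Run the Euclidean algorithm on 16 and 9; the successive quotients are the partial quotients a_0, a_1, ... (each step inverts the fractional part left over by the previous one):
  16 = 1*9 + 7, so a_0 = 1.
  9 = 1*7 + 2, so a_1 = 1.
  7 = 3*2 + 1, so a_2 = 3.
  2 = 2*1 + 0, so a_3 = 2.
The remainder reaches 0 after 4 divisions, so the expansion has 4 partial quotients, read off in order.

[1; 1, 3, 2]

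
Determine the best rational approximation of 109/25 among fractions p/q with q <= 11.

Expand x = 109/25 as a continued fraction with the Euclidean algorithm:
  109 = 4*25 + 9, so a_0 = 4.
  25 = 2*9 + 7, so a_1 = 2.
  9 = 1*7 + 2, so a_2 = 1.
  7 = 3*2 + 1, so a_3 = 3.
  2 = 2*1 + 0, so a_4 = 2.
so x = [4; 2, 1, 3, 2].
Convergents (p_i = a_i*p_{i-1} + p_{i-2}, q_i = a_i*q_{i-1} + q_{i-2} with p_{-2}=0, p_{-1}=1, q_{-2}=1, q_{-1}=0), until the denominator exceeds 11:
  i=0: a_0=4, p_0 = 4*1 + 0 = 4, q_0 = 4*0 + 1 = 1.
  i=1: a_1=2, p_1 = 2*4 + 1 = 9, q_1 = 2*1 + 0 = 2.
  i=2: a_2=1, p_2 = 1*9 + 4 = 13, q_2 = 1*2 + 1 = 3.
  i=3: a_3=3, p_3 = 3*13 + 9 = 48, q_3 = 3*3 + 2 = 11.
  i=4: a_4=2, p_4 = 2*48 + 13 = 109, q_4 = 2*11 + 3 = 25.
q_4 = 25 > 11, so the last convergent with denominator <= 11 is p_3/q_3 = 48/11.
The closest fraction with denominator <= 11 is either p_3/q_3 or the intermediate fraction (k*p_3 + p_2)/(k*q_3 + q_2) with the largest k >= 1 whose denominator stays <= 11; these approach x as k grows, and every other convergent or intermediate fraction in range is farther away.
Largest k: floor((11 - q_2)/q_3) = floor((11 - 3)/11) = 0.
Since k = 0, no intermediate fraction beyond p_3/q_3 has denominator <= 11, so the convergent 48/11 is the closest (its error is |109*11 - 48*25|/(25*11) = 1/275).

48/11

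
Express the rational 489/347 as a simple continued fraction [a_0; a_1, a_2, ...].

Run the Euclidean algorithm on 489 and 347; the successive quotients are the partial quotients a_0, a_1, ... (each step inverts the fractional part left over by the previous one):
  489 = 1*347 + 142, so a_0 = 1.
  347 = 2*142 + 63, so a_1 = 2.
  142 = 2*63 + 16, so a_2 = 2.
  63 = 3*16 + 15, so a_3 = 3.
  16 = 1*15 + 1, so a_4 = 1.
  15 = 15*1 + 0, so a_5 = 15.
The remainder reaches 0 after 6 divisions, so the expansion has 6 partial quotients, read off in order.

[1; 2, 2, 3, 1, 15]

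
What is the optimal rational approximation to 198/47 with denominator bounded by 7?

21/5

Expand x = 198/47 as a continued fraction with the Euclidean algorithm:
  198 = 4*47 + 10, so a_0 = 4.
  47 = 4*10 + 7, so a_1 = 4.
  10 = 1*7 + 3, so a_2 = 1.
  7 = 2*3 + 1, so a_3 = 2.
  3 = 3*1 + 0, so a_4 = 3.
so x = [4; 4, 1, 2, 3].
Convergents (p_i = a_i*p_{i-1} + p_{i-2}, q_i = a_i*q_{i-1} + q_{i-2} with p_{-2}=0, p_{-1}=1, q_{-2}=1, q_{-1}=0), until the denominator exceeds 7:
  i=0: a_0=4, p_0 = 4*1 + 0 = 4, q_0 = 4*0 + 1 = 1.
  i=1: a_1=4, p_1 = 4*4 + 1 = 17, q_1 = 4*1 + 0 = 4.
  i=2: a_2=1, p_2 = 1*17 + 4 = 21, q_2 = 1*4 + 1 = 5.
  i=3: a_3=2, p_3 = 2*21 + 17 = 59, q_3 = 2*5 + 4 = 14.
q_3 = 14 > 7, so the last convergent with denominator <= 7 is p_2/q_2 = 21/5.
The closest fraction with denominator <= 7 is either p_2/q_2 or the intermediate fraction (k*p_2 + p_1)/(k*q_2 + q_1) with the largest k >= 1 whose denominator stays <= 7; these approach x as k grows, and every other convergent or intermediate fraction in range is farther away.
Largest k: floor((7 - q_1)/q_2) = floor((7 - 4)/5) = 0.
Since k = 0, no intermediate fraction beyond p_2/q_2 has denominator <= 7, so the convergent 21/5 is the closest (its error is |198*5 - 21*47|/(47*5) = 3/235).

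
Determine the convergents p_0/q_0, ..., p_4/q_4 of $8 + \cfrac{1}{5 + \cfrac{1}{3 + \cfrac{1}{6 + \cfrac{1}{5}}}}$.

Using the convergent recurrence p_i = a_i*p_{i-1} + p_{i-2}, q_i = a_i*q_{i-1} + q_{i-2} with p_{-2}=0, p_{-1}=1, q_{-2}=1, q_{-1}=0:
  i=0: a_0=8, p_0 = 8*1 + 0 = 8, q_0 = 8*0 + 1 = 1.
  i=1: a_1=5, p_1 = 5*8 + 1 = 41, q_1 = 5*1 + 0 = 5.
  i=2: a_2=3, p_2 = 3*41 + 8 = 131, q_2 = 3*5 + 1 = 16.
  i=3: a_3=6, p_3 = 6*131 + 41 = 827, q_3 = 6*16 + 5 = 101.
  i=4: a_4=5, p_4 = 5*827 + 131 = 4266, q_4 = 5*101 + 16 = 521.

8/1, 41/5, 131/16, 827/101, 4266/521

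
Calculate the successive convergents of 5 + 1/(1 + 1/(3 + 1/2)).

Using the convergent recurrence p_i = a_i*p_{i-1} + p_{i-2}, q_i = a_i*q_{i-1} + q_{i-2} with p_{-2}=0, p_{-1}=1, q_{-2}=1, q_{-1}=0:
  i=0: a_0=5, p_0 = 5*1 + 0 = 5, q_0 = 5*0 + 1 = 1.
  i=1: a_1=1, p_1 = 1*5 + 1 = 6, q_1 = 1*1 + 0 = 1.
  i=2: a_2=3, p_2 = 3*6 + 5 = 23, q_2 = 3*1 + 1 = 4.
  i=3: a_3=2, p_3 = 2*23 + 6 = 52, q_3 = 2*4 + 1 = 9.

5/1, 6/1, 23/4, 52/9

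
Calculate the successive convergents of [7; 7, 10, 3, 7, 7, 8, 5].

Using the convergent recurrence p_i = a_i*p_{i-1} + p_{i-2}, q_i = a_i*q_{i-1} + q_{i-2} with p_{-2}=0, p_{-1}=1, q_{-2}=1, q_{-1}=0:
  i=0: a_0=7, p_0 = 7*1 + 0 = 7, q_0 = 7*0 + 1 = 1.
  i=1: a_1=7, p_1 = 7*7 + 1 = 50, q_1 = 7*1 + 0 = 7.
  i=2: a_2=10, p_2 = 10*50 + 7 = 507, q_2 = 10*7 + 1 = 71.
  i=3: a_3=3, p_3 = 3*507 + 50 = 1571, q_3 = 3*71 + 7 = 220.
  i=4: a_4=7, p_4 = 7*1571 + 507 = 11504, q_4 = 7*220 + 71 = 1611.
  i=5: a_5=7, p_5 = 7*11504 + 1571 = 82099, q_5 = 7*1611 + 220 = 11497.
  i=6: a_6=8, p_6 = 8*82099 + 11504 = 668296, q_6 = 8*11497 + 1611 = 93587.
  i=7: a_7=5, p_7 = 5*668296 + 82099 = 3423579, q_7 = 5*93587 + 11497 = 479432.

7/1, 50/7, 507/71, 1571/220, 11504/1611, 82099/11497, 668296/93587, 3423579/479432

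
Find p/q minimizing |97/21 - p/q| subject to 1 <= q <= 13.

60/13

Expand x = 97/21 as a continued fraction with the Euclidean algorithm:
  97 = 4*21 + 13, so a_0 = 4.
  21 = 1*13 + 8, so a_1 = 1.
  13 = 1*8 + 5, so a_2 = 1.
  8 = 1*5 + 3, so a_3 = 1.
  5 = 1*3 + 2, so a_4 = 1.
  3 = 1*2 + 1, so a_5 = 1.
  2 = 2*1 + 0, so a_6 = 2.
so x = [4; 1, 1, 1, 1, 1, 2].
Convergents (p_i = a_i*p_{i-1} + p_{i-2}, q_i = a_i*q_{i-1} + q_{i-2} with p_{-2}=0, p_{-1}=1, q_{-2}=1, q_{-1}=0), until the denominator exceeds 13:
  i=0: a_0=4, p_0 = 4*1 + 0 = 4, q_0 = 4*0 + 1 = 1.
  i=1: a_1=1, p_1 = 1*4 + 1 = 5, q_1 = 1*1 + 0 = 1.
  i=2: a_2=1, p_2 = 1*5 + 4 = 9, q_2 = 1*1 + 1 = 2.
  i=3: a_3=1, p_3 = 1*9 + 5 = 14, q_3 = 1*2 + 1 = 3.
  i=4: a_4=1, p_4 = 1*14 + 9 = 23, q_4 = 1*3 + 2 = 5.
  i=5: a_5=1, p_5 = 1*23 + 14 = 37, q_5 = 1*5 + 3 = 8.
  i=6: a_6=2, p_6 = 2*37 + 23 = 97, q_6 = 2*8 + 5 = 21.
q_6 = 21 > 13, so the last convergent with denominator <= 13 is p_5/q_5 = 37/8.
The closest fraction with denominator <= 13 is either p_5/q_5 or the intermediate fraction (k*p_5 + p_4)/(k*q_5 + q_4) with the largest k >= 1 whose denominator stays <= 13; these approach x as k grows, and every other convergent or intermediate fraction in range is farther away.
Largest k: floor((13 - q_4)/q_5) = floor((13 - 5)/8) = 1.
That gives (1*37 + 23)/(1*8 + 5) = 60/13.
Compare the errors: |x - 37/8| = |97*8 - 37*21|/(21*8) = 1/168, and |x - 60/13| = |97*13 - 60*21|/(21*13) = 1/273.
Cross-multiplying, 1*168 = 168 < 273 = 1*273, so 1/273 is smaller: the intermediate fraction 60/13 is closer to x than 37/8.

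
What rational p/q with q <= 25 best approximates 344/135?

Expand x = 344/135 as a continued fraction with the Euclidean algorithm:
  344 = 2*135 + 74, so a_0 = 2.
  135 = 1*74 + 61, so a_1 = 1.
  74 = 1*61 + 13, so a_2 = 1.
  61 = 4*13 + 9, so a_3 = 4.
  13 = 1*9 + 4, so a_4 = 1.
  9 = 2*4 + 1, so a_5 = 2.
  4 = 4*1 + 0, so a_6 = 4.
so x = [2; 1, 1, 4, 1, 2, 4].
Convergents (p_i = a_i*p_{i-1} + p_{i-2}, q_i = a_i*q_{i-1} + q_{i-2} with p_{-2}=0, p_{-1}=1, q_{-2}=1, q_{-1}=0), until the denominator exceeds 25:
  i=0: a_0=2, p_0 = 2*1 + 0 = 2, q_0 = 2*0 + 1 = 1.
  i=1: a_1=1, p_1 = 1*2 + 1 = 3, q_1 = 1*1 + 0 = 1.
  i=2: a_2=1, p_2 = 1*3 + 2 = 5, q_2 = 1*1 + 1 = 2.
  i=3: a_3=4, p_3 = 4*5 + 3 = 23, q_3 = 4*2 + 1 = 9.
  i=4: a_4=1, p_4 = 1*23 + 5 = 28, q_4 = 1*9 + 2 = 11.
  i=5: a_5=2, p_5 = 2*28 + 23 = 79, q_5 = 2*11 + 9 = 31.
q_5 = 31 > 25, so the last convergent with denominator <= 25 is p_4/q_4 = 28/11.
The closest fraction with denominator <= 25 is either p_4/q_4 or the intermediate fraction (k*p_4 + p_3)/(k*q_4 + q_3) with the largest k >= 1 whose denominator stays <= 25; these approach x as k grows, and every other convergent or intermediate fraction in range is farther away.
Largest k: floor((25 - q_3)/q_4) = floor((25 - 9)/11) = 1.
That gives (1*28 + 23)/(1*11 + 9) = 51/20.
Compare the errors: |x - 28/11| = |344*11 - 28*135|/(135*11) = 4/1485, and |x - 51/20| = |344*20 - 51*135|/(135*20) = 5/2700.
Cross-multiplying, 5*1485 = 7425 < 10800 = 4*2700, so 5/2700 is smaller: the intermediate fraction 51/20 is closer to x than 28/11.

51/20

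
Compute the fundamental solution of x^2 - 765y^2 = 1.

First expand sqrt(765) as a continued fraction. With x_i = (sqrt(765) + m_i)/d_i and (m_0, d_0) = (0, 1): a_0 = floor(sqrt(765)) = 27, since 27^2 = 729 <= 765 < 784 = 28^2.
Iterate m_{i+1} = d_i*a_i - m_i, d_{i+1} = (765 - m_{i+1}^2)/d_i, a_{i+1} = floor((a_0 + m_{i+1})/d_{i+1}):
  m_1 = 1*27 - 0 = 27, d_1 = (765 - 27^2)/1 = 36/1 = 36, a_1 = floor((27 + 27)/36) = 1.
  m_2 = 36*1 - 27 = 9, d_2 = (765 - 9^2)/36 = 684/36 = 19, a_2 = floor((27 + 9)/19) = 1.
  m_3 = 19*1 - 9 = 10, d_3 = (765 - 10^2)/19 = 665/19 = 35, a_3 = floor((27 + 10)/35) = 1.
  m_4 = 35*1 - 10 = 25, d_4 = (765 - 25^2)/35 = 140/35 = 4, a_4 = floor((27 + 25)/4) = 13.
  m_5 = 4*13 - 25 = 27, d_5 = (765 - 27^2)/4 = 36/4 = 9, a_5 = floor((27 + 27)/9) = 6.
  m_6 = 9*6 - 27 = 27, d_6 = (765 - 27^2)/9 = 36/9 = 4, a_6 = floor((27 + 27)/4) = 13.
  m_7 = 4*13 - 27 = 25, d_7 = (765 - 25^2)/4 = 140/4 = 35, a_7 = floor((27 + 25)/35) = 1.
  m_8 = 35*1 - 25 = 10, d_8 = (765 - 10^2)/35 = 665/35 = 19, a_8 = floor((27 + 10)/19) = 1.
  m_9 = 19*1 - 10 = 9, d_9 = (765 - 9^2)/19 = 684/19 = 36, a_9 = floor((27 + 9)/36) = 1.
  m_10 = 36*1 - 9 = 27, d_10 = (765 - 27^2)/36 = 36/36 = 1, a_10 = floor((27 + 27)/1) = 54.
  m_11 = 1*54 - 27 = 27, d_11 = (765 - 27^2)/1 = 36/1 = 36: (m_11, d_11) = (m_1, d_1) = (27, 36), so from here the quotients repeat a_1, ..., a_10; the period length is 10.
So sqrt(765) = [27; (1, 1, 1, 13, 6, 13, 1, 1, 1, 54)] with period length k = 10.
k is even, so the fundamental solution of x^2 - 765y^2 = 1 is (p_{k-1}, q_{k-1}) = (p_9, q_9); compute convergents through index 9.
Convergents (p_i = a_i*p_{i-1} + p_{i-2}, q_i = a_i*q_{i-1} + q_{i-2} with p_{-2}=0, p_{-1}=1, q_{-2}=1, q_{-1}=0):
  i=0: a_0=27, p_0 = 27*1 + 0 = 27, q_0 = 27*0 + 1 = 1.
  i=1: a_1=1, p_1 = 1*27 + 1 = 28, q_1 = 1*1 + 0 = 1.
  i=2: a_2=1, p_2 = 1*28 + 27 = 55, q_2 = 1*1 + 1 = 2.
  i=3: a_3=1, p_3 = 1*55 + 28 = 83, q_3 = 1*2 + 1 = 3.
  i=4: a_4=13, p_4 = 13*83 + 55 = 1134, q_4 = 13*3 + 2 = 41.
  i=5: a_5=6, p_5 = 6*1134 + 83 = 6887, q_5 = 6*41 + 3 = 249.
  i=6: a_6=13, p_6 = 13*6887 + 1134 = 90665, q_6 = 13*249 + 41 = 3278.
  i=7: a_7=1, p_7 = 1*90665 + 6887 = 97552, q_7 = 1*3278 + 249 = 3527.
  i=8: a_8=1, p_8 = 1*97552 + 90665 = 188217, q_8 = 1*3527 + 3278 = 6805.
  i=9: a_9=1, p_9 = 1*188217 + 97552 = 285769, q_9 = 1*6805 + 3527 = 10332.
Check: 285769^2 - 765*10332^2 = 81663921361 - 81663921360 = 1, so (x, y) = (285769, 10332) solves the equation, and by the theorem it is the least positive solution.

(x, y) = (285769, 10332)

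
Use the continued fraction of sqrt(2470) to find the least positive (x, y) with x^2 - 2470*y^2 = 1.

First expand sqrt(2470) as a continued fraction. With x_i = (sqrt(2470) + m_i)/d_i and (m_0, d_0) = (0, 1): a_0 = floor(sqrt(2470)) = 49, since 49^2 = 2401 <= 2470 < 2500 = 50^2.
Iterate m_{i+1} = d_i*a_i - m_i, d_{i+1} = (2470 - m_{i+1}^2)/d_i, a_{i+1} = floor((a_0 + m_{i+1})/d_{i+1}):
  m_1 = 1*49 - 0 = 49, d_1 = (2470 - 49^2)/1 = 69/1 = 69, a_1 = floor((49 + 49)/69) = 1.
  m_2 = 69*1 - 49 = 20, d_2 = (2470 - 20^2)/69 = 2070/69 = 30, a_2 = floor((49 + 20)/30) = 2.
  m_3 = 30*2 - 20 = 40, d_3 = (2470 - 40^2)/30 = 870/30 = 29, a_3 = floor((49 + 40)/29) = 3.
  m_4 = 29*3 - 40 = 47, d_4 = (2470 - 47^2)/29 = 261/29 = 9, a_4 = floor((49 + 47)/9) = 10.
  m_5 = 9*10 - 47 = 43, d_5 = (2470 - 43^2)/9 = 621/9 = 69, a_5 = floor((49 + 43)/69) = 1.
  m_6 = 69*1 - 43 = 26, d_6 = (2470 - 26^2)/69 = 1794/69 = 26, a_6 = floor((49 + 26)/26) = 2.
  m_7 = 26*2 - 26 = 26, d_7 = (2470 - 26^2)/26 = 1794/26 = 69, a_7 = floor((49 + 26)/69) = 1.
  m_8 = 69*1 - 26 = 43, d_8 = (2470 - 43^2)/69 = 621/69 = 9, a_8 = floor((49 + 43)/9) = 10.
  m_9 = 9*10 - 43 = 47, d_9 = (2470 - 47^2)/9 = 261/9 = 29, a_9 = floor((49 + 47)/29) = 3.
  m_10 = 29*3 - 47 = 40, d_10 = (2470 - 40^2)/29 = 870/29 = 30, a_10 = floor((49 + 40)/30) = 2.
  m_11 = 30*2 - 40 = 20, d_11 = (2470 - 20^2)/30 = 2070/30 = 69, a_11 = floor((49 + 20)/69) = 1.
  m_12 = 69*1 - 20 = 49, d_12 = (2470 - 49^2)/69 = 69/69 = 1, a_12 = floor((49 + 49)/1) = 98.
  m_13 = 1*98 - 49 = 49, d_13 = (2470 - 49^2)/1 = 69/1 = 69: (m_13, d_13) = (m_1, d_1) = (49, 69), so from here the quotients repeat a_1, ..., a_12; the period length is 12.
So sqrt(2470) = [49; (1, 2, 3, 10, 1, 2, 1, 10, 3, 2, 1, 98)] with period length k = 12.
k is even, so the fundamental solution of x^2 - 2470y^2 = 1 is (p_{k-1}, q_{k-1}) = (p_11, q_11); compute convergents through index 11.
Convergents (p_i = a_i*p_{i-1} + p_{i-2}, q_i = a_i*q_{i-1} + q_{i-2} with p_{-2}=0, p_{-1}=1, q_{-2}=1, q_{-1}=0):
  i=0: a_0=49, p_0 = 49*1 + 0 = 49, q_0 = 49*0 + 1 = 1.
  i=1: a_1=1, p_1 = 1*49 + 1 = 50, q_1 = 1*1 + 0 = 1.
  i=2: a_2=2, p_2 = 2*50 + 49 = 149, q_2 = 2*1 + 1 = 3.
  i=3: a_3=3, p_3 = 3*149 + 50 = 497, q_3 = 3*3 + 1 = 10.
  i=4: a_4=10, p_4 = 10*497 + 149 = 5119, q_4 = 10*10 + 3 = 103.
  i=5: a_5=1, p_5 = 1*5119 + 497 = 5616, q_5 = 1*103 + 10 = 113.
  i=6: a_6=2, p_6 = 2*5616 + 5119 = 16351, q_6 = 2*113 + 103 = 329.
  i=7: a_7=1, p_7 = 1*16351 + 5616 = 21967, q_7 = 1*329 + 113 = 442.
  i=8: a_8=10, p_8 = 10*21967 + 16351 = 236021, q_8 = 10*442 + 329 = 4749.
  i=9: a_9=3, p_9 = 3*236021 + 21967 = 730030, q_9 = 3*4749 + 442 = 14689.
  i=10: a_10=2, p_10 = 2*730030 + 236021 = 1696081, q_10 = 2*14689 + 4749 = 34127.
  i=11: a_11=1, p_11 = 1*1696081 + 730030 = 2426111, q_11 = 1*34127 + 14689 = 48816.
Check: 2426111^2 - 2470*48816^2 = 5886014584321 - 5886014584320 = 1, so (x, y) = (2426111, 48816) solves the equation, and by the theorem it is the least positive solution.

(x, y) = (2426111, 48816)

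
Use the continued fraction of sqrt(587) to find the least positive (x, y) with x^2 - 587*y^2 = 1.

(x, y) = (1907162, 78717)

First expand sqrt(587) as a continued fraction. With x_i = (sqrt(587) + m_i)/d_i and (m_0, d_0) = (0, 1): a_0 = floor(sqrt(587)) = 24, since 24^2 = 576 <= 587 < 625 = 25^2.
Iterate m_{i+1} = d_i*a_i - m_i, d_{i+1} = (587 - m_{i+1}^2)/d_i, a_{i+1} = floor((a_0 + m_{i+1})/d_{i+1}):
  m_1 = 1*24 - 0 = 24, d_1 = (587 - 24^2)/1 = 11/1 = 11, a_1 = floor((24 + 24)/11) = 4.
  m_2 = 11*4 - 24 = 20, d_2 = (587 - 20^2)/11 = 187/11 = 17, a_2 = floor((24 + 20)/17) = 2.
  m_3 = 17*2 - 20 = 14, d_3 = (587 - 14^2)/17 = 391/17 = 23, a_3 = floor((24 + 14)/23) = 1.
  m_4 = 23*1 - 14 = 9, d_4 = (587 - 9^2)/23 = 506/23 = 22, a_4 = floor((24 + 9)/22) = 1.
  m_5 = 22*1 - 9 = 13, d_5 = (587 - 13^2)/22 = 418/22 = 19, a_5 = floor((24 + 13)/19) = 1.
  m_6 = 19*1 - 13 = 6, d_6 = (587 - 6^2)/19 = 551/19 = 29, a_6 = floor((24 + 6)/29) = 1.
  m_7 = 29*1 - 6 = 23, d_7 = (587 - 23^2)/29 = 58/29 = 2, a_7 = floor((24 + 23)/2) = 23.
  m_8 = 2*23 - 23 = 23, d_8 = (587 - 23^2)/2 = 58/2 = 29, a_8 = floor((24 + 23)/29) = 1.
  m_9 = 29*1 - 23 = 6, d_9 = (587 - 6^2)/29 = 551/29 = 19, a_9 = floor((24 + 6)/19) = 1.
  m_10 = 19*1 - 6 = 13, d_10 = (587 - 13^2)/19 = 418/19 = 22, a_10 = floor((24 + 13)/22) = 1.
  m_11 = 22*1 - 13 = 9, d_11 = (587 - 9^2)/22 = 506/22 = 23, a_11 = floor((24 + 9)/23) = 1.
  m_12 = 23*1 - 9 = 14, d_12 = (587 - 14^2)/23 = 391/23 = 17, a_12 = floor((24 + 14)/17) = 2.
  m_13 = 17*2 - 14 = 20, d_13 = (587 - 20^2)/17 = 187/17 = 11, a_13 = floor((24 + 20)/11) = 4.
  m_14 = 11*4 - 20 = 24, d_14 = (587 - 24^2)/11 = 11/11 = 1, a_14 = floor((24 + 24)/1) = 48.
  m_15 = 1*48 - 24 = 24, d_15 = (587 - 24^2)/1 = 11/1 = 11: (m_15, d_15) = (m_1, d_1) = (24, 11), so from here the quotients repeat a_1, ..., a_14; the period length is 14.
So sqrt(587) = [24; (4, 2, 1, 1, 1, 1, 23, 1, 1, 1, 1, 2, 4, 48)] with period length k = 14.
k is even, so the fundamental solution of x^2 - 587y^2 = 1 is (p_{k-1}, q_{k-1}) = (p_13, q_13); compute convergents through index 13.
Convergents (p_i = a_i*p_{i-1} + p_{i-2}, q_i = a_i*q_{i-1} + q_{i-2} with p_{-2}=0, p_{-1}=1, q_{-2}=1, q_{-1}=0):
  i=0: a_0=24, p_0 = 24*1 + 0 = 24, q_0 = 24*0 + 1 = 1.
  i=1: a_1=4, p_1 = 4*24 + 1 = 97, q_1 = 4*1 + 0 = 4.
  i=2: a_2=2, p_2 = 2*97 + 24 = 218, q_2 = 2*4 + 1 = 9.
  i=3: a_3=1, p_3 = 1*218 + 97 = 315, q_3 = 1*9 + 4 = 13.
  i=4: a_4=1, p_4 = 1*315 + 218 = 533, q_4 = 1*13 + 9 = 22.
  i=5: a_5=1, p_5 = 1*533 + 315 = 848, q_5 = 1*22 + 13 = 35.
  i=6: a_6=1, p_6 = 1*848 + 533 = 1381, q_6 = 1*35 + 22 = 57.
  i=7: a_7=23, p_7 = 23*1381 + 848 = 32611, q_7 = 23*57 + 35 = 1346.
  i=8: a_8=1, p_8 = 1*32611 + 1381 = 33992, q_8 = 1*1346 + 57 = 1403.
  i=9: a_9=1, p_9 = 1*33992 + 32611 = 66603, q_9 = 1*1403 + 1346 = 2749.
  i=10: a_10=1, p_10 = 1*66603 + 33992 = 100595, q_10 = 1*2749 + 1403 = 4152.
  i=11: a_11=1, p_11 = 1*100595 + 66603 = 167198, q_11 = 1*4152 + 2749 = 6901.
  i=12: a_12=2, p_12 = 2*167198 + 100595 = 434991, q_12 = 2*6901 + 4152 = 17954.
  i=13: a_13=4, p_13 = 4*434991 + 167198 = 1907162, q_13 = 4*17954 + 6901 = 78717.
Check: 1907162^2 - 587*78717^2 = 3637266894244 - 3637266894243 = 1, so (x, y) = (1907162, 78717) solves the equation, and by the theorem it is the least positive solution.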